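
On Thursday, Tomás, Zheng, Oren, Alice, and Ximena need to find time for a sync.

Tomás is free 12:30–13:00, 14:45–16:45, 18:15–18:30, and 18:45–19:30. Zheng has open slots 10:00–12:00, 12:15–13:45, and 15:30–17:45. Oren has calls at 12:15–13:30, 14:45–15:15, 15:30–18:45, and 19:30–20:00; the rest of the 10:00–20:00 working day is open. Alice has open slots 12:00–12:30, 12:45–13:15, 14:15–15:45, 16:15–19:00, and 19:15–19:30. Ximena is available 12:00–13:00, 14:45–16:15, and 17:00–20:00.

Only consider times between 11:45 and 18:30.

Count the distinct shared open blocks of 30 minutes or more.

Oren free within 10:00–20:00: 10:00–12:15, 13:30–14:45, 15:15–15:30, 18:45–19:30.
Tomás ∩ Zheng: 12:30–13:00, 15:30–16:45.
Tomás ∩ Zheng ∩ Oren: (none).
Tomás ∩ Zheng ∩ Oren ∩ Alice: (none).
Tomás ∩ Zheng ∩ Oren ∩ Alice ∩ Ximena: (none).
Restricted to 11:45–18:30: (none).
Windows ≥ 30 min: (none).
That's 0 windows.

0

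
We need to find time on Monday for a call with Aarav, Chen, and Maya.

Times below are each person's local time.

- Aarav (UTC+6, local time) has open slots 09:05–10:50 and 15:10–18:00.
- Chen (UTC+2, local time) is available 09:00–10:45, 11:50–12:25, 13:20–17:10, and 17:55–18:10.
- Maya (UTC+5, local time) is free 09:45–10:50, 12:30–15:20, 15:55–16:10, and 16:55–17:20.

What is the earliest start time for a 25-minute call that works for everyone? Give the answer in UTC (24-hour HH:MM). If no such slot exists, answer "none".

Aarav → UTC: 03:05–04:50, 09:10–12:00.
Chen → UTC: 07:00–08:45, 09:50–10:25, 11:20–15:10, 15:55–16:10.
Maya → UTC: 04:45–05:50, 07:30–10:20, 10:55–11:10, 11:55–12:20.
Aarav ∩ Chen: 09:50–10:25, 11:20–12:00.
Aarav ∩ Chen ∩ Maya: 09:50–10:20, 11:55–12:00.
Windows ≥ 25 min: 09:50–10:20.
Earliest such window starts at 09:50.

09:50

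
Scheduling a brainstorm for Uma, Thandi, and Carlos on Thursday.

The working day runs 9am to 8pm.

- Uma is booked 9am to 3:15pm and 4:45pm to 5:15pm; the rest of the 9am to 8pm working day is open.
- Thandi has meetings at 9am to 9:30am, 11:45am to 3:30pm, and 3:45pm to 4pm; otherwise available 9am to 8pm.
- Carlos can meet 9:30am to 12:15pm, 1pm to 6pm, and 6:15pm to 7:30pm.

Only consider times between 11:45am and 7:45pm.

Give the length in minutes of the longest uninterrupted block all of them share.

Uma free within 09:00–20:00: 15:15–16:45, 17:15–20:00.
Thandi free within 09:00–20:00: 09:30–11:45, 15:30–15:45, 16:00–20:00.
Uma ∩ Thandi: 15:30–15:45, 16:00–16:45, 17:15–20:00.
Uma ∩ Thandi ∩ Carlos: 15:30–15:45, 16:00–16:45, 17:15–18:00, 18:15–19:30.
Restricted to 11:45–19:45: 15:30–15:45, 16:00–16:45, 17:15–18:00, 18:15–19:30.
Common window lengths: 15, 45, 45, 75 min; longest is 75.

75 minutes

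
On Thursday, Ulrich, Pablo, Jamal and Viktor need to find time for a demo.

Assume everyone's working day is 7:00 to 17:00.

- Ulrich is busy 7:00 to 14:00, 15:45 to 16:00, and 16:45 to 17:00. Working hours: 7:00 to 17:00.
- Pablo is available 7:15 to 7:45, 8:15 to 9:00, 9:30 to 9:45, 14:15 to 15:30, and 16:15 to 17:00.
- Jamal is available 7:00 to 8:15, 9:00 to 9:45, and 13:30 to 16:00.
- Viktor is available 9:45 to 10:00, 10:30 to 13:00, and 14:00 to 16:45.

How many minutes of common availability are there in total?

Ulrich free within 07:00–17:00: 14:00–15:45, 16:00–16:45.
Ulrich ∩ Pablo: 14:15–15:30, 16:15–16:45.
Ulrich ∩ Pablo ∩ Jamal: 14:15–15:30.
Ulrich ∩ Pablo ∩ Jamal ∩ Viktor: 14:15–15:30.
Total common minutes: 75.

75 minutes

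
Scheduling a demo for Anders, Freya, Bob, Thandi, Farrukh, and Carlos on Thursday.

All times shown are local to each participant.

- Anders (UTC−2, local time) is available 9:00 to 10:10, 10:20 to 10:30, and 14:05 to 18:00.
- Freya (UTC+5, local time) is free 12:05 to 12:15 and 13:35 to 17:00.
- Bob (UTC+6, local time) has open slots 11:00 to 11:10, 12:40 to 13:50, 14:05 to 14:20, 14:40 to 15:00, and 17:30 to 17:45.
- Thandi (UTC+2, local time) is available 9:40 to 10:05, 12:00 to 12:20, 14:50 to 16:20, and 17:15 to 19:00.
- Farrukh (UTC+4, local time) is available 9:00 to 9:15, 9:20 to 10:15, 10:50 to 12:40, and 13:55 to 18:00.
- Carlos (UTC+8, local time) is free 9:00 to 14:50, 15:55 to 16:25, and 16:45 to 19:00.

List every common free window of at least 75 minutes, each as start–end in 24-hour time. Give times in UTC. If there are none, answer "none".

Anders → UTC: 11:00–12:10, 12:20–12:30, 16:05–20:00.
Freya → UTC: 07:05–07:15, 08:35–12:00.
Bob → UTC: 05:00–05:10, 06:40–07:50, 08:05–08:20, 08:40–09:00, 11:30–11:45.
Thandi → UTC: 07:40–08:05, 10:00–10:20, 12:50–14:20, 15:15–17:00.
Farrukh → UTC: 05:00–05:15, 05:20–06:15, 06:50–08:40, 09:55–14:00.
Carlos → UTC: 01:00–06:50, 07:55–08:25, 08:45–11:00.
Anders ∩ Freya: 11:00–12:00.
Anders ∩ Freya ∩ Bob: 11:30–11:45.
Anders ∩ Freya ∩ Bob ∩ Thandi: (none).
Anders ∩ Freya ∩ Bob ∩ Thandi ∩ Farrukh: (none).
Anders ∩ Freya ∩ Bob ∩ Thandi ∩ Farrukh ∩ Carlos: (none).
Windows ≥ 75 min: (none).

none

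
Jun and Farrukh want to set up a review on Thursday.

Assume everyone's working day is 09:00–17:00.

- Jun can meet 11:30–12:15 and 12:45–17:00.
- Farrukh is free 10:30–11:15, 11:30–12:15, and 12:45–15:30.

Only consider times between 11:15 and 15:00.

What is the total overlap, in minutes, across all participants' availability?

Jun ∩ Farrukh: 11:30–12:15, 12:45–15:30.
Restricted to 11:15–15:00: 11:30–12:15, 12:45–15:00.
Total common minutes: 45 + 135 = 180.

180 minutes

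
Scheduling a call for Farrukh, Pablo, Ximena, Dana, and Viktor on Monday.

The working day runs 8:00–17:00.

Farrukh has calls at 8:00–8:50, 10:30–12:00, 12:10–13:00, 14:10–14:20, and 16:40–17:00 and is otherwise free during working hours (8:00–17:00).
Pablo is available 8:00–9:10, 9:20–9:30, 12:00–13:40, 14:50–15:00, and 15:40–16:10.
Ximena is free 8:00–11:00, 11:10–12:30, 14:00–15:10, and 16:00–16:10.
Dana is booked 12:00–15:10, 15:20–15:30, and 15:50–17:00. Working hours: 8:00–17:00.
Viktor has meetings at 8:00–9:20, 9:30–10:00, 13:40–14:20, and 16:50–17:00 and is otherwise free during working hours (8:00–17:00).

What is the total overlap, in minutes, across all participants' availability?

Farrukh free within 08:00–17:00: 08:50–10:30, 12:00–12:10, 13:00–14:10, 14:20–16:40.
Dana free within 08:00–17:00: 08:00–12:00, 15:10–15:20, 15:30–15:50.
Viktor free within 08:00–17:00: 09:20–09:30, 10:00–13:40, 14:20–16:50.
Farrukh ∩ Pablo: 08:50–09:10, 09:20–09:30, 12:00–12:10, 13:00–13:40, 14:50–15:00, 15:40–16:10.
Farrukh ∩ Pablo ∩ Ximena: 08:50–09:10, 09:20–09:30, 12:00–12:10, 14:50–15:00, 16:00–16:10.
Farrukh ∩ Pablo ∩ Ximena ∩ Dana: 08:50–09:10, 09:20–09:30.
Farrukh ∩ Pablo ∩ Ximena ∩ Dana ∩ Viktor: 09:20–09:30.
Total common minutes: 10.

10 minutes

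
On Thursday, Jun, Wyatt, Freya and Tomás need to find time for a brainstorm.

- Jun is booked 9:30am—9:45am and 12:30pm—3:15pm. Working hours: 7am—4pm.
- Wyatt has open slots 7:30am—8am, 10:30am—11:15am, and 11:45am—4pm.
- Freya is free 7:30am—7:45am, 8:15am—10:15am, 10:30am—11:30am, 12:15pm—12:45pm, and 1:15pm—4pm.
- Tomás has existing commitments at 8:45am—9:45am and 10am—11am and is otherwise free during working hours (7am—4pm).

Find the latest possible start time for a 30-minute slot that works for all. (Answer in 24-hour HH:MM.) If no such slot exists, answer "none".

Jun free within 07:00–16:00: 07:00–09:30, 09:45–12:30, 15:15–16:00.
Tomás free within 07:00–16:00: 07:00–08:45, 09:45–10:00, 11:00–16:00.
Jun ∩ Wyatt: 07:30–08:00, 10:30–11:15, 11:45–12:30, 15:15–16:00.
Jun ∩ Wyatt ∩ Freya: 07:30–07:45, 10:30–11:15, 12:15–12:30, 15:15–16:00.
Jun ∩ Wyatt ∩ Freya ∩ Tomás: 07:30–07:45, 11:00–11:15, 12:15–12:30, 15:15–16:00.
Windows ≥ 30 min: 15:15–16:00.
Latest start in the last window 15:15–16:00 is 16:00 − 30 min = 15:30.

15:30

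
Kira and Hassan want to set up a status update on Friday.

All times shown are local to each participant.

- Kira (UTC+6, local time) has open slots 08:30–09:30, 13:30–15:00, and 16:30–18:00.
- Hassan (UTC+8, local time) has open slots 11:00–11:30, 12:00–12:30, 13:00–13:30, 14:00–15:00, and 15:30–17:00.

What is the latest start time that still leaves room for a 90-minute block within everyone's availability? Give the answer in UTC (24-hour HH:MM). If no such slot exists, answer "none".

Kira → UTC: 02:30–03:30, 07:30–09:00, 10:30–12:00.
Hassan → UTC: 03:00–03:30, 04:00–04:30, 05:00–05:30, 06:00–07:00, 07:30–09:00.
Kira ∩ Hassan: 03:00–03:30, 07:30–09:00.
Windows ≥ 90 min: 07:30–09:00.
Latest start in the last window 07:30–09:00 is 09:00 − 90 min = 07:30.

07:30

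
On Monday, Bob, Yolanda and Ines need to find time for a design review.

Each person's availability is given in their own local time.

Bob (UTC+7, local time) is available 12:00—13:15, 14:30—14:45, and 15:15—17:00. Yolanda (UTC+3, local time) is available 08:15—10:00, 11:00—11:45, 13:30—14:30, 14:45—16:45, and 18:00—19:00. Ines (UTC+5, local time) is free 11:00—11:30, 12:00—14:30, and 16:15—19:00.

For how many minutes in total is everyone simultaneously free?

Bob → UTC: 05:00–06:15, 07:30–07:45, 08:15–10:00.
Yolanda → UTC: 05:15–07:00, 08:00–08:45, 10:30–11:30, 11:45–13:45, 15:00–16:00.
Ines → UTC: 06:00–06:30, 07:00–09:30, 11:15–14:00.
Bob ∩ Yolanda: 05:15–06:15, 08:15–08:45.
Bob ∩ Yolanda ∩ Ines: 06:00–06:15, 08:15–08:45.
Total common minutes: 15 + 30 = 45.

45 minutes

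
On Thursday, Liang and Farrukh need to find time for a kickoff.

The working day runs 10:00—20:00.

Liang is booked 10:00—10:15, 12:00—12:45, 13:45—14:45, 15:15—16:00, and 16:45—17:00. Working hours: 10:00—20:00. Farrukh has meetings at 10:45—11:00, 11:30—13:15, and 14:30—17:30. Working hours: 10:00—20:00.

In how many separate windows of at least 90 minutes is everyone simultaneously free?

Liang free within 10:00–20:00: 10:15–12:00, 12:45–13:45, 14:45–15:15, 16:00–16:45, 17:00–20:00.
Farrukh free within 10:00–20:00: 10:00–10:45, 11:00–11:30, 13:15–14:30, 17:30–20:00.
Liang ∩ Farrukh: 10:15–10:45, 11:00–11:30, 13:15–13:45, 17:30–20:00.
Windows ≥ 90 min: 17:30–20:00.
That's 1 window.

1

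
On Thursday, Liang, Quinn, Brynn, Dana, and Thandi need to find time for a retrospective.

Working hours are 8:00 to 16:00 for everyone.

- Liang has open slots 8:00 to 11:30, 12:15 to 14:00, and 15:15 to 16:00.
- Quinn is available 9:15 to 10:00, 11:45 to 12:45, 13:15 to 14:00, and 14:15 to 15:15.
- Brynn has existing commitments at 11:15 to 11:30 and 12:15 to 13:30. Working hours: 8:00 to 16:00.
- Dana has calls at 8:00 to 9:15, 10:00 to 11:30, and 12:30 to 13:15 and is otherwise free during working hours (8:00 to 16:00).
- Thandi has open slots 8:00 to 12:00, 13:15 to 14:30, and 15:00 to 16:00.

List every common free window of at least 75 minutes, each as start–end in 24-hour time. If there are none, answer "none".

Brynn free within 08:00–16:00: 08:00–11:15, 11:30–12:15, 13:30–16:00.
Dana free within 08:00–16:00: 09:15–10:00, 11:30–12:30, 13:15–16:00.
Liang ∩ Quinn: 09:15–10:00, 12:15–12:45, 13:15–14:00.
Liang ∩ Quinn ∩ Brynn: 09:15–10:00, 13:30–14:00.
Liang ∩ Quinn ∩ Brynn ∩ Dana: 09:15–10:00, 13:30–14:00.
Liang ∩ Quinn ∩ Brynn ∩ Dana ∩ Thandi: 09:15–10:00, 13:30–14:00.
Windows ≥ 75 min: (none).

none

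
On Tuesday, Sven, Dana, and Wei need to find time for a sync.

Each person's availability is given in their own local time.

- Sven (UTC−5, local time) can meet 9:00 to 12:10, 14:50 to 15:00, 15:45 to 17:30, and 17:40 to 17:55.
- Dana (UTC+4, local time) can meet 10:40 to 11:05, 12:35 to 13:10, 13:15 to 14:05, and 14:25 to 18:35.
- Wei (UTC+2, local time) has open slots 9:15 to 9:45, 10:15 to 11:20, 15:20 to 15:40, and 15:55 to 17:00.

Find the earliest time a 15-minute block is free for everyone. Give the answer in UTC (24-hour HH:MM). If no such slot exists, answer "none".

14:00

Sven → UTC: 14:00–17:10, 19:50–20:00, 20:45–22:30, 22:40–22:55.
Dana → UTC: 06:40–07:05, 08:35–09:10, 09:15–10:05, 10:25–14:35.
Wei → UTC: 07:15–07:45, 08:15–09:20, 13:20–13:40, 13:55–15:00.
Sven ∩ Dana: 14:00–14:35.
Sven ∩ Dana ∩ Wei: 14:00–14:35.
Windows ≥ 15 min: 14:00–14:35.
Earliest such window starts at 14:00.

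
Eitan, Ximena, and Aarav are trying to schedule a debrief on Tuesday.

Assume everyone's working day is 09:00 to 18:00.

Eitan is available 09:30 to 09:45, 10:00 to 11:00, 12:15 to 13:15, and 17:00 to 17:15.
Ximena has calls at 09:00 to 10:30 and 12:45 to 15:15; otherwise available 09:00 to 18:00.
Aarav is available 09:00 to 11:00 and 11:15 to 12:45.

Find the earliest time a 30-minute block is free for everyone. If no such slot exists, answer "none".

10:30

Ximena free within 09:00–18:00: 10:30–12:45, 15:15–18:00.
Eitan ∩ Ximena: 10:30–11:00, 12:15–12:45, 17:00–17:15.
Eitan ∩ Ximena ∩ Aarav: 10:30–11:00, 12:15–12:45.
Windows ≥ 30 min: 10:30–11:00, 12:15–12:45.
Earliest such window starts at 10:30.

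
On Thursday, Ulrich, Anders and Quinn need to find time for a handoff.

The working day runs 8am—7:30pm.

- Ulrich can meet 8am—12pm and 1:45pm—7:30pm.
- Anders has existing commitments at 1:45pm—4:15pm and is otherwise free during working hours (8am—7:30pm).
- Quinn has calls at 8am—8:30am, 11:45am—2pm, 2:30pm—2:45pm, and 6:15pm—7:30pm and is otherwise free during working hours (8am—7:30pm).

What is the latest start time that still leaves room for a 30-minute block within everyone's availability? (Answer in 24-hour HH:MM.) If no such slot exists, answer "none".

Anders free within 08:00–19:30: 08:00–13:45, 16:15–19:30.
Quinn free within 08:00–19:30: 08:30–11:45, 14:00–14:30, 14:45–18:15.
Ulrich ∩ Anders: 08:00–12:00, 16:15–19:30.
Ulrich ∩ Anders ∩ Quinn: 08:30–11:45, 16:15–18:15.
Windows ≥ 30 min: 08:30–11:45, 16:15–18:15.
Latest start in the last window 16:15–18:15 is 18:15 − 30 min = 17:45.

17:45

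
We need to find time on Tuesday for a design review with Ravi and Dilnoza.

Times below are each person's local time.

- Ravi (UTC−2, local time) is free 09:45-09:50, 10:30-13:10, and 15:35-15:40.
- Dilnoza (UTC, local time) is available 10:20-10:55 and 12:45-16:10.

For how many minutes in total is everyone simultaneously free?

Ravi → UTC: 11:45–11:50, 12:30–15:10, 17:35–17:40.
Dilnoza → UTC: 10:20–10:55, 12:45–16:10.
Ravi ∩ Dilnoza: 12:45–15:10.
Total common minutes: 145.

145 minutes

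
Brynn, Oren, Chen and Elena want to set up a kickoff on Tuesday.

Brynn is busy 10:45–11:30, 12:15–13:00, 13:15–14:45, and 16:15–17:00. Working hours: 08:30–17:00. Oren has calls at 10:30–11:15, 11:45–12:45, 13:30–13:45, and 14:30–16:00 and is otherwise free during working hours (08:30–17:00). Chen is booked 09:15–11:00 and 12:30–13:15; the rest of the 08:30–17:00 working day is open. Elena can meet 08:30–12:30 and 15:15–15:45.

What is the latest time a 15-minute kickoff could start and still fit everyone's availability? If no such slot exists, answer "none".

Brynn free within 08:30–17:00: 08:30–10:45, 11:30–12:15, 13:00–13:15, 14:45–16:15.
Oren free within 08:30–17:00: 08:30–10:30, 11:15–11:45, 12:45–13:30, 13:45–14:30, 16:00–17:00.
Chen free within 08:30–17:00: 08:30–09:15, 11:00–12:30, 13:15–17:00.
Brynn ∩ Oren: 08:30–10:30, 11:30–11:45, 13:00–13:15, 16:00–16:15.
Brynn ∩ Oren ∩ Chen: 08:30–09:15, 11:30–11:45, 16:00–16:15.
Brynn ∩ Oren ∩ Chen ∩ Elena: 08:30–09:15, 11:30–11:45.
Windows ≥ 15 min: 08:30–09:15, 11:30–11:45.
Latest start in the last window 11:30–11:45 is 11:45 − 15 min = 11:30.

11:30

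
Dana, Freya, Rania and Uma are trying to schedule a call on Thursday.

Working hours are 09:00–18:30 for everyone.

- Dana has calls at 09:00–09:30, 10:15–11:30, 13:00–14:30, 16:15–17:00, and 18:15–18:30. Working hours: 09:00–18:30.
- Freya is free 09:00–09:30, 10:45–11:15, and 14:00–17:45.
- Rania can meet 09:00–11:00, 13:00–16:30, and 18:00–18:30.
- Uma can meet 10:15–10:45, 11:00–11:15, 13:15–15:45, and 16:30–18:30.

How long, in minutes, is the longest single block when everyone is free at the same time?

75 minutes

Dana free within 09:00–18:30: 09:30–10:15, 11:30–13:00, 14:30–16:15, 17:00–18:15.
Dana ∩ Freya: 14:30–16:15, 17:00–17:45.
Dana ∩ Freya ∩ Rania: 14:30–16:15.
Dana ∩ Freya ∩ Rania ∩ Uma: 14:30–15:45.
Single common window of 75 minutes.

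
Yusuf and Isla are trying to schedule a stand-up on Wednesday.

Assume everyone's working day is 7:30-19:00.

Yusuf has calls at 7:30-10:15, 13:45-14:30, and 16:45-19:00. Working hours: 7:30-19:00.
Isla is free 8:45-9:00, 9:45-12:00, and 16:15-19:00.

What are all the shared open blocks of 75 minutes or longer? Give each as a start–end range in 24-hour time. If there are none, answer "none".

Yusuf free within 07:30–19:00: 10:15–13:45, 14:30–16:45.
Yusuf ∩ Isla: 10:15–12:00, 16:15–16:45.
Windows ≥ 75 min: 10:15–12:00.

10:15–12:00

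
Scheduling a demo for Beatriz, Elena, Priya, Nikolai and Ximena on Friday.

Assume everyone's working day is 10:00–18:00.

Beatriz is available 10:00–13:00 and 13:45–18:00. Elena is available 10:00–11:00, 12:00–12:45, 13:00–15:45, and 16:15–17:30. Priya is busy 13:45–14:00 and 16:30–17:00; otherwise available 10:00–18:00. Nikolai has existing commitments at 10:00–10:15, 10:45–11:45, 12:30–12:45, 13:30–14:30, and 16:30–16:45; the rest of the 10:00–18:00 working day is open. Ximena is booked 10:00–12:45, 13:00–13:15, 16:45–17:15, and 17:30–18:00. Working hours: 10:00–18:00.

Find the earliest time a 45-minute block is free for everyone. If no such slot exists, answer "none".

Priya free within 10:00–18:00: 10:00–13:45, 14:00–16:30, 17:00–18:00.
Nikolai free within 10:00–18:00: 10:15–10:45, 11:45–12:30, 12:45–13:30, 14:30–16:30, 16:45–18:00.
Ximena free within 10:00–18:00: 12:45–13:00, 13:15–16:45, 17:15–17:30.
Beatriz ∩ Elena: 10:00–11:00, 12:00–12:45, 13:45–15:45, 16:15–17:30.
Beatriz ∩ Elena ∩ Priya: 10:00–11:00, 12:00–12:45, 14:00–15:45, 16:15–16:30, 17:00–17:30.
Beatriz ∩ Elena ∩ Priya ∩ Nikolai: 10:15–10:45, 12:00–12:30, 14:30–15:45, 16:15–16:30, 17:00–17:30.
Beatriz ∩ Elena ∩ Priya ∩ Nikolai ∩ Ximena: 14:30–15:45, 16:15–16:30, 17:15–17:30.
Windows ≥ 45 min: 14:30–15:45.
Earliest such window starts at 14:30.

14:30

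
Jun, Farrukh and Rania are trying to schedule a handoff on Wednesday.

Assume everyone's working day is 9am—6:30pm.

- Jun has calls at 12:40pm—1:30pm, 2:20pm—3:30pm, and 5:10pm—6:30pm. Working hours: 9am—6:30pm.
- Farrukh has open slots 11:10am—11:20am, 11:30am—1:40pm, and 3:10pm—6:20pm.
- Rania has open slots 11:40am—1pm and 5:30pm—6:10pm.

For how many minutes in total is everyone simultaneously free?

60 minutes

Jun free within 09:00–18:30: 09:00–12:40, 13:30–14:20, 15:30–17:10.
Jun ∩ Farrukh: 11:10–11:20, 11:30–12:40, 13:30–13:40, 15:30–17:10.
Jun ∩ Farrukh ∩ Rania: 11:40–12:40.
Total common minutes: 60.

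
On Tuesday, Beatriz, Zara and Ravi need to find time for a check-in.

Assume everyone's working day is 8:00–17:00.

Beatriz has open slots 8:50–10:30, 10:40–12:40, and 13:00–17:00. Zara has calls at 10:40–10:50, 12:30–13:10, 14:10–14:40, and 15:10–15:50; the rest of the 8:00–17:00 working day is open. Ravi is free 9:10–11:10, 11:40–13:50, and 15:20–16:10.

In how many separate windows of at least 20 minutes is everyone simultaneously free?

5

Zara free within 08:00–17:00: 08:00–10:40, 10:50–12:30, 13:10–14:10, 14:40–15:10, 15:50–17:00.
Beatriz ∩ Zara: 08:50–10:30, 10:50–12:30, 13:10–14:10, 14:40–15:10, 15:50–17:00.
Beatriz ∩ Zara ∩ Ravi: 09:10–10:30, 10:50–11:10, 11:40–12:30, 13:10–13:50, 15:50–16:10.
Windows ≥ 20 min: 09:10–10:30, 10:50–11:10, 11:40–12:30, 13:10–13:50, 15:50–16:10.
That's 5 windows.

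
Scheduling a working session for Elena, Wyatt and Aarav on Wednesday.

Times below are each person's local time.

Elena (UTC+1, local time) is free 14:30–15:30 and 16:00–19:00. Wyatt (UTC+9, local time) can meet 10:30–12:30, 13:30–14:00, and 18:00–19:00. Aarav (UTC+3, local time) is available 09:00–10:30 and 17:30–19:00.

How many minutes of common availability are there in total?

0 minutes

Elena → UTC: 13:30–14:30, 15:00–18:00.
Wyatt → UTC: 01:30–03:30, 04:30–05:00, 09:00–10:00.
Aarav → UTC: 06:00–07:30, 14:30–16:00.
Elena ∩ Wyatt: (none).
Elena ∩ Wyatt ∩ Aarav: (none).
Total common minutes: 0.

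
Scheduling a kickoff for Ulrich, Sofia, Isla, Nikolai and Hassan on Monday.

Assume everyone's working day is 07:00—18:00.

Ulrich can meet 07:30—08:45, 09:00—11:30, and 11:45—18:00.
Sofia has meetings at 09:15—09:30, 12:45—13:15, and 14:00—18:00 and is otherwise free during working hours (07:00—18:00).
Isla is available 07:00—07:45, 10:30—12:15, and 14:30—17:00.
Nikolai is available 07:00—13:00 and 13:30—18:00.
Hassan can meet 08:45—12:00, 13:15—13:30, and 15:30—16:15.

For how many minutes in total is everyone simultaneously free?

Sofia free within 07:00–18:00: 07:00–09:15, 09:30–12:45, 13:15–14:00.
Ulrich ∩ Sofia: 07:30–08:45, 09:00–09:15, 09:30–11:30, 11:45–12:45, 13:15–14:00.
Ulrich ∩ Sofia ∩ Isla: 07:30–07:45, 10:30–11:30, 11:45–12:15.
Ulrich ∩ Sofia ∩ Isla ∩ Nikolai: 07:30–07:45, 10:30–11:30, 11:45–12:15.
Ulrich ∩ Sofia ∩ Isla ∩ Nikolai ∩ Hassan: 10:30–11:30, 11:45–12:00.
Total common minutes: 60 + 15 = 75.

75 minutes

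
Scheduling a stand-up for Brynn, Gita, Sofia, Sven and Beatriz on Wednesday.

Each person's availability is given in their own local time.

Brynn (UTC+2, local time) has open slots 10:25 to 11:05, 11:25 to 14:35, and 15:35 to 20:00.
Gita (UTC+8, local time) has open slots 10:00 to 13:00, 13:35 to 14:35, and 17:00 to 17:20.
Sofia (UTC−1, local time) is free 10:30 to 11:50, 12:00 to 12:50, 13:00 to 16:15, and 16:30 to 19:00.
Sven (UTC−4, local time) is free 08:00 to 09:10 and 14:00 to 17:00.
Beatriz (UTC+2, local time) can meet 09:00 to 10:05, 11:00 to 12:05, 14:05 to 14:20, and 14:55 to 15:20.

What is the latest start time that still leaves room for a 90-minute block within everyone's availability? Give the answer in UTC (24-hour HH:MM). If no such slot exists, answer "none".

Brynn → UTC: 08:25–09:05, 09:25–12:35, 13:35–18:00.
Gita → UTC: 02:00–05:00, 05:35–06:35, 09:00–09:20.
Sofia → UTC: 11:30–12:50, 13:00–13:50, 14:00–17:15, 17:30–20:00.
Sven → UTC: 12:00–13:10, 18:00–21:00.
Beatriz → UTC: 07:00–08:05, 09:00–10:05, 12:05–12:20, 12:55–13:20.
Brynn ∩ Gita: 09:00–09:05.
Brynn ∩ Gita ∩ Sofia: (none).
Brynn ∩ Gita ∩ Sofia ∩ Sven: (none).
Brynn ∩ Gita ∩ Sofia ∩ Sven ∩ Beatriz: (none).
Windows ≥ 90 min: (none).

none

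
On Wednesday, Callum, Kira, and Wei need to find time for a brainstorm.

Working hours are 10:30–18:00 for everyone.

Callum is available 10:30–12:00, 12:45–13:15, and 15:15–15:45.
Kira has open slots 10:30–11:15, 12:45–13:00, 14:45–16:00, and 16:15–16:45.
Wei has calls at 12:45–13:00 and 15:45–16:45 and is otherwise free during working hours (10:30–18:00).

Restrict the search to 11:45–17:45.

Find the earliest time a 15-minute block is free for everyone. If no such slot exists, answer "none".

Wei free within 10:30–18:00: 10:30–12:45, 13:00–15:45, 16:45–18:00.
Callum ∩ Kira: 10:30–11:15, 12:45–13:00, 15:15–15:45.
Callum ∩ Kira ∩ Wei: 10:30–11:15, 15:15–15:45.
Restricted to 11:45–17:45: 15:15–15:45.
Windows ≥ 15 min: 15:15–15:45.
Earliest such window starts at 15:15.

15:15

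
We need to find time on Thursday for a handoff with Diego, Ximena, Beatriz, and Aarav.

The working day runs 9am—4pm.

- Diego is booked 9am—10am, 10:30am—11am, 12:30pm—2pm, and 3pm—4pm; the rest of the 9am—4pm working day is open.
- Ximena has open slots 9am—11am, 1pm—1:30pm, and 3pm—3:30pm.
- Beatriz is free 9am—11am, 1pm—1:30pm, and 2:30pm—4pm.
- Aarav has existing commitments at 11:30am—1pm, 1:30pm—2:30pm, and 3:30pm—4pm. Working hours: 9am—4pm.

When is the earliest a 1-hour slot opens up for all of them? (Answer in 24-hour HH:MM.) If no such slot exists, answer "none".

Diego free within 09:00–16:00: 10:00–10:30, 11:00–12:30, 14:00–15:00.
Aarav free within 09:00–16:00: 09:00–11:30, 13:00–13:30, 14:30–15:30.
Diego ∩ Ximena: 10:00–10:30.
Diego ∩ Ximena ∩ Beatriz: 10:00–10:30.
Diego ∩ Ximena ∩ Beatriz ∩ Aarav: 10:00–10:30.
Windows ≥ 60 min: (none).

none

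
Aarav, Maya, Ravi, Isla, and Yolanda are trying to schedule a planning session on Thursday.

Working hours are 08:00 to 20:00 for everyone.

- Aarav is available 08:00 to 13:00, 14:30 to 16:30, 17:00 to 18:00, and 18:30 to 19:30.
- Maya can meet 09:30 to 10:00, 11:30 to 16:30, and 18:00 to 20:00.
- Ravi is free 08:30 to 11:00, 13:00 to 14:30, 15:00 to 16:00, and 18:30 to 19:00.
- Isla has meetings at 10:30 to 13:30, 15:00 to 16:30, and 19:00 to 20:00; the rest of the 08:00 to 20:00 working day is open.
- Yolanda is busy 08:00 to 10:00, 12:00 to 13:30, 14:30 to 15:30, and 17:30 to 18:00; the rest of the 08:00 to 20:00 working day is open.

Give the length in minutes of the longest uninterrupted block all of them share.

30 minutes

Isla free within 08:00–20:00: 08:00–10:30, 13:30–15:00, 16:30–19:00.
Yolanda free within 08:00–20:00: 10:00–12:00, 13:30–14:30, 15:30–17:30, 18:00–20:00.
Aarav ∩ Maya: 09:30–10:00, 11:30–13:00, 14:30–16:30, 18:30–19:30.
Aarav ∩ Maya ∩ Ravi: 09:30–10:00, 15:00–16:00, 18:30–19:00.
Aarav ∩ Maya ∩ Ravi ∩ Isla: 09:30–10:00, 18:30–19:00.
Aarav ∩ Maya ∩ Ravi ∩ Isla ∩ Yolanda: 18:30–19:00.
Single common window of 30 minutes.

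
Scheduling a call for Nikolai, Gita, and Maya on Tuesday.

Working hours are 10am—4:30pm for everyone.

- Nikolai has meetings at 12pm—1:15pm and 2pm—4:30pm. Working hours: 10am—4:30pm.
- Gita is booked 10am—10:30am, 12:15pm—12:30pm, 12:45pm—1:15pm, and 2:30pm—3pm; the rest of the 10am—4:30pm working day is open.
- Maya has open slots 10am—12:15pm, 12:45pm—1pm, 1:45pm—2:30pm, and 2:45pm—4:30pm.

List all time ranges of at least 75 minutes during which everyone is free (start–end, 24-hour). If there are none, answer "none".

Nikolai free within 10:00–16:30: 10:00–12:00, 13:15–14:00.
Gita free within 10:00–16:30: 10:30–12:15, 12:30–12:45, 13:15–14:30, 15:00–16:30.
Nikolai ∩ Gita: 10:30–12:00, 13:15–14:00.
Nikolai ∩ Gita ∩ Maya: 10:30–12:00, 13:45–14:00.
Windows ≥ 75 min: 10:30–12:00.

10:30–12:00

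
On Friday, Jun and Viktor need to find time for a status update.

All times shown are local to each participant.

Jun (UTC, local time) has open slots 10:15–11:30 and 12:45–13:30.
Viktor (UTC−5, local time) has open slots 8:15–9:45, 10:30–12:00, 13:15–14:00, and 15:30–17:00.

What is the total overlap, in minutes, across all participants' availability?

15 minutes

Jun → UTC: 10:15–11:30, 12:45–13:30.
Viktor → UTC: 13:15–14:45, 15:30–17:00, 18:15–19:00, 20:30–22:00.
Jun ∩ Viktor: 13:15–13:30.
Total common minutes: 15.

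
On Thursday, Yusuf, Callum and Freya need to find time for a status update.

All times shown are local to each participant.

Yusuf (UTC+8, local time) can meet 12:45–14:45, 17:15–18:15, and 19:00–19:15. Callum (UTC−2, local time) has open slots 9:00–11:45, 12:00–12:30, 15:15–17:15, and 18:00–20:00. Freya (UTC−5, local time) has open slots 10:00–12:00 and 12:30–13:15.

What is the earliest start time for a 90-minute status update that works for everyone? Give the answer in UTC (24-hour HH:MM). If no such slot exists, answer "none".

none

Yusuf → UTC: 04:45–06:45, 09:15–10:15, 11:00–11:15.
Callum → UTC: 11:00–13:45, 14:00–14:30, 17:15–19:15, 20:00–22:00.
Freya → UTC: 15:00–17:00, 17:30–18:15.
Yusuf ∩ Callum: 11:00–11:15.
Yusuf ∩ Callum ∩ Freya: (none).
Windows ≥ 90 min: (none).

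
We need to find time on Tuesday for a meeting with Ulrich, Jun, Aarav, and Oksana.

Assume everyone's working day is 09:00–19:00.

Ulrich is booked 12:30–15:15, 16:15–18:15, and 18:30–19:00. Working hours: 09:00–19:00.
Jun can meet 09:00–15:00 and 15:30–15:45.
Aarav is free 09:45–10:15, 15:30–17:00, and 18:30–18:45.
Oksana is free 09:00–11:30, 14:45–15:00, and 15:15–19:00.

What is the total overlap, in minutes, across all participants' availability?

45 minutes

Ulrich free within 09:00–19:00: 09:00–12:30, 15:15–16:15, 18:15–18:30.
Ulrich ∩ Jun: 09:00–12:30, 15:30–15:45.
Ulrich ∩ Jun ∩ Aarav: 09:45–10:15, 15:30–15:45.
Ulrich ∩ Jun ∩ Aarav ∩ Oksana: 09:45–10:15, 15:30–15:45.
Total common minutes: 30 + 15 = 45.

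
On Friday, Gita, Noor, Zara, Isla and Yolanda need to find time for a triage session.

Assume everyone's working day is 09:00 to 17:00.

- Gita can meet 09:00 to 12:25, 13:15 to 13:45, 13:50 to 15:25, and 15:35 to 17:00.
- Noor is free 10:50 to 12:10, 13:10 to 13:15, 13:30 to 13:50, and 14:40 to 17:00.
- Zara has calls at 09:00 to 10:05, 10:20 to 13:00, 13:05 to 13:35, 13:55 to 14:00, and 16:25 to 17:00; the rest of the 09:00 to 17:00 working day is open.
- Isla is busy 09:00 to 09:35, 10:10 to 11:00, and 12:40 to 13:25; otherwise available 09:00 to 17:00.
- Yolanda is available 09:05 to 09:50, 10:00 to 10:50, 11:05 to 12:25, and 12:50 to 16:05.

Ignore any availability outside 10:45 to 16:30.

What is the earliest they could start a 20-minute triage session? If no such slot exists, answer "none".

14:40

Zara free within 09:00–17:00: 10:05–10:20, 13:00–13:05, 13:35–13:55, 14:00–16:25.
Isla free within 09:00–17:00: 09:35–10:10, 11:00–12:40, 13:25–17:00.
Gita ∩ Noor: 10:50–12:10, 13:30–13:45, 14:40–15:25, 15:35–17:00.
Gita ∩ Noor ∩ Zara: 13:35–13:45, 14:40–15:25, 15:35–16:25.
Gita ∩ Noor ∩ Zara ∩ Isla: 13:35–13:45, 14:40–15:25, 15:35–16:25.
Gita ∩ Noor ∩ Zara ∩ Isla ∩ Yolanda: 13:35–13:45, 14:40–15:25, 15:35–16:05.
Restricted to 10:45–16:30: 13:35–13:45, 14:40–15:25, 15:35–16:05.
Windows ≥ 20 min: 14:40–15:25, 15:35–16:05.
Earliest such window starts at 14:40.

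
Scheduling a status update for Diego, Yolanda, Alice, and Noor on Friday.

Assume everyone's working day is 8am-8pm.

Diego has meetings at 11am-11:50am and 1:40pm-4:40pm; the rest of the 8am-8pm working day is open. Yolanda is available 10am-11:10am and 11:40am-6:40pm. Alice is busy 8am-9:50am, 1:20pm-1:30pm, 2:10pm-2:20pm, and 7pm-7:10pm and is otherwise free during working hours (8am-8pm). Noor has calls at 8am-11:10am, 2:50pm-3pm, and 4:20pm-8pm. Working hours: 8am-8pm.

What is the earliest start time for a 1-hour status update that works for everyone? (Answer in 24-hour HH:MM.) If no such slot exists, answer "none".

11:50

Diego free within 08:00–20:00: 08:00–11:00, 11:50–13:40, 16:40–20:00.
Alice free within 08:00–20:00: 09:50–13:20, 13:30–14:10, 14:20–19:00, 19:10–20:00.
Noor free within 08:00–20:00: 11:10–14:50, 15:00–16:20.
Diego ∩ Yolanda: 10:00–11:00, 11:50–13:40, 16:40–18:40.
Diego ∩ Yolanda ∩ Alice: 10:00–11:00, 11:50–13:20, 13:30–13:40, 16:40–18:40.
Diego ∩ Yolanda ∩ Alice ∩ Noor: 11:50–13:20, 13:30–13:40.
Windows ≥ 60 min: 11:50–13:20.
Earliest such window starts at 11:50.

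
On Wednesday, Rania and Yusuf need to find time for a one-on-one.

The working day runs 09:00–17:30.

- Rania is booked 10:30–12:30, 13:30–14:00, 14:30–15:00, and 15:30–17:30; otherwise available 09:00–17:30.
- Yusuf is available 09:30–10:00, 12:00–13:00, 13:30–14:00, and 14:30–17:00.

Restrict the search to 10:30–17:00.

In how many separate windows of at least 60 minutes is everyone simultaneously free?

Rania free within 09:00–17:30: 09:00–10:30, 12:30–13:30, 14:00–14:30, 15:00–15:30.
Rania ∩ Yusuf: 09:30–10:00, 12:30–13:00, 15:00–15:30.
Restricted to 10:30–17:00: 12:30–13:00, 15:00–15:30.
Windows ≥ 60 min: (none).
That's 0 windows.

0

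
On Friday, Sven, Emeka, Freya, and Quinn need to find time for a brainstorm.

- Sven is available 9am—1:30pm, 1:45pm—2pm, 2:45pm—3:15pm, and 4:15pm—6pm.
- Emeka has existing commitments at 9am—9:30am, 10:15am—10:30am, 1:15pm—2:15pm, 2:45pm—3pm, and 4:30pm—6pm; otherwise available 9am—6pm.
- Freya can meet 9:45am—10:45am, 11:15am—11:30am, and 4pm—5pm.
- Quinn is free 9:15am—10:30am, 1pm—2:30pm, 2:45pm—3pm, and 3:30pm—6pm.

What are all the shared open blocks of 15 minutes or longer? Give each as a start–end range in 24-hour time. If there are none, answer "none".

Emeka free within 09:00–18:00: 09:30–10:15, 10:30–13:15, 14:15–14:45, 15:00–16:30.
Sven ∩ Emeka: 09:30–10:15, 10:30–13:15, 15:00–15:15, 16:15–16:30.
Sven ∩ Emeka ∩ Freya: 09:45–10:15, 10:30–10:45, 11:15–11:30, 16:15–16:30.
Sven ∩ Emeka ∩ Freya ∩ Quinn: 09:45–10:15, 16:15–16:30.
Windows ≥ 15 min: 09:45–10:15, 16:15–16:30.

09:45–10:15, 16:15–16:30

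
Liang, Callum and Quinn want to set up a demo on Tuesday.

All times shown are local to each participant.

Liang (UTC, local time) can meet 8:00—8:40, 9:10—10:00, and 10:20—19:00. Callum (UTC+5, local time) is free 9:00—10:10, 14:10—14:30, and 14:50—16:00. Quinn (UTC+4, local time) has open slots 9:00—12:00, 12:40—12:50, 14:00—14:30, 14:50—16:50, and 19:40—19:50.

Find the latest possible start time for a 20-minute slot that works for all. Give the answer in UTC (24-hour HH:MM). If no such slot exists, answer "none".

Liang → UTC: 08:00–08:40, 09:10–10:00, 10:20–19:00.
Callum → UTC: 04:00–05:10, 09:10–09:30, 09:50–11:00.
Quinn → UTC: 05:00–08:00, 08:40–08:50, 10:00–10:30, 10:50–12:50, 15:40–15:50.
Liang ∩ Callum: 09:10–09:30, 09:50–10:00, 10:20–11:00.
Liang ∩ Callum ∩ Quinn: 10:20–10:30, 10:50–11:00.
Windows ≥ 20 min: (none).

none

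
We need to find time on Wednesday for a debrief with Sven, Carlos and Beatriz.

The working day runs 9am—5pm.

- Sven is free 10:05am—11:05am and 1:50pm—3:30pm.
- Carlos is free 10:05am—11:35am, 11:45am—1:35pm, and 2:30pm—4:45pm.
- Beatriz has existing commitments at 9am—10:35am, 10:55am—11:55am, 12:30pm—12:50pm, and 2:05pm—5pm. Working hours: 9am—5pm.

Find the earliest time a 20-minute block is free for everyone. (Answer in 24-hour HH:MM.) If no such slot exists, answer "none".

Beatriz free within 09:00–17:00: 10:35–10:55, 11:55–12:30, 12:50–14:05.
Sven ∩ Carlos: 10:05–11:05, 14:30–15:30.
Sven ∩ Carlos ∩ Beatriz: 10:35–10:55.
Windows ≥ 20 min: 10:35–10:55.
Earliest such window starts at 10:35.

10:35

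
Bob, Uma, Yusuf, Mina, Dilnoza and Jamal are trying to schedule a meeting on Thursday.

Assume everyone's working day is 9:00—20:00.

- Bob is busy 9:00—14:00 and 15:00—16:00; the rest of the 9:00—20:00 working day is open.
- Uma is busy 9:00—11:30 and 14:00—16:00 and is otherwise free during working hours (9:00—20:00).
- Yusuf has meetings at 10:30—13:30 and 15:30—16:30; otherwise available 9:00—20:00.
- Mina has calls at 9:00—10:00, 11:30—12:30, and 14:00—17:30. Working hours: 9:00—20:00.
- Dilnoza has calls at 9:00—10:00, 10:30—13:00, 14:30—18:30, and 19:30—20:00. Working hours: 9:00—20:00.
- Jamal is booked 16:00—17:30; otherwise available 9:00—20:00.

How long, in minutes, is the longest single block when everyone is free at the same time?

60 minutes

Bob free within 09:00–20:00: 14:00–15:00, 16:00–20:00.
Uma free within 09:00–20:00: 11:30–14:00, 16:00–20:00.
Yusuf free within 09:00–20:00: 09:00–10:30, 13:30–15:30, 16:30–20:00.
Mina free within 09:00–20:00: 10:00–11:30, 12:30–14:00, 17:30–20:00.
Dilnoza free within 09:00–20:00: 10:00–10:30, 13:00–14:30, 18:30–19:30.
Jamal free within 09:00–20:00: 09:00–16:00, 17:30–20:00.
Bob ∩ Uma: 16:00–20:00.
Bob ∩ Uma ∩ Yusuf: 16:30–20:00.
Bob ∩ Uma ∩ Yusuf ∩ Mina: 17:30–20:00.
Bob ∩ Uma ∩ Yusuf ∩ Mina ∩ Dilnoza: 18:30–19:30.
Bob ∩ Uma ∩ Yusuf ∩ Mina ∩ Dilnoza ∩ Jamal: 18:30–19:30.
Single common window of 60 minutes.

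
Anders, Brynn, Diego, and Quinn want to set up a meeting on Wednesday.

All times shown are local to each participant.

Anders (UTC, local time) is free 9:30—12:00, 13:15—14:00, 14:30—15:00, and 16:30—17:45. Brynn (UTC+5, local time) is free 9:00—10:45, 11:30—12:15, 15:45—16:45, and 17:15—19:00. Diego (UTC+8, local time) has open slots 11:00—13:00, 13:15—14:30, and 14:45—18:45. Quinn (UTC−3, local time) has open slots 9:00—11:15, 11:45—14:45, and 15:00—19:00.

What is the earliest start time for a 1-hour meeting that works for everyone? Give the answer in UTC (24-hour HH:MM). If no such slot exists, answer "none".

Anders → UTC: 09:30–12:00, 13:15–14:00, 14:30–15:00, 16:30–17:45.
Brynn → UTC: 04:00–05:45, 06:30–07:15, 10:45–11:45, 12:15–14:00.
Diego → UTC: 03:00–05:00, 05:15–06:30, 06:45–10:45.
Quinn → UTC: 12:00–14:15, 14:45–17:45, 18:00–22:00.
Anders ∩ Brynn: 10:45–11:45, 13:15–14:00.
Anders ∩ Brynn ∩ Diego: (none).
Anders ∩ Brynn ∩ Diego ∩ Quinn: (none).
Windows ≥ 60 min: (none).

none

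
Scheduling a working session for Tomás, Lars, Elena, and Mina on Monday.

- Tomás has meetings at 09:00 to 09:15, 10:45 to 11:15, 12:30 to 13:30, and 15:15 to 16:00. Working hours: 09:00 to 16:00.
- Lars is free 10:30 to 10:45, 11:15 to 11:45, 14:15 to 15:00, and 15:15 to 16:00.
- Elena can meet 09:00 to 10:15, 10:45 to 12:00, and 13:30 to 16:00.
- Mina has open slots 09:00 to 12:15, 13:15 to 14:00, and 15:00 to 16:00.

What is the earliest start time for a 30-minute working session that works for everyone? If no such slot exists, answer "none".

11:15

Tomás free within 09:00–16:00: 09:15–10:45, 11:15–12:30, 13:30–15:15.
Tomás ∩ Lars: 10:30–10:45, 11:15–11:45, 14:15–15:00.
Tomás ∩ Lars ∩ Elena: 11:15–11:45, 14:15–15:00.
Tomás ∩ Lars ∩ Elena ∩ Mina: 11:15–11:45.
Windows ≥ 30 min: 11:15–11:45.
Earliest such window starts at 11:15.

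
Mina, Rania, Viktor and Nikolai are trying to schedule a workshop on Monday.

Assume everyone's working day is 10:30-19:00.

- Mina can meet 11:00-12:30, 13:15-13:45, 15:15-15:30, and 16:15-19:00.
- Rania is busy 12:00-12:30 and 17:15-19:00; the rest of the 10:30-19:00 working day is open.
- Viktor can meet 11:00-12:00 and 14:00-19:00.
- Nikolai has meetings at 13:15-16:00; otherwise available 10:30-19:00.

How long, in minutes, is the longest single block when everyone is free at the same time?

Rania free within 10:30–19:00: 10:30–12:00, 12:30–17:15.
Nikolai free within 10:30–19:00: 10:30–13:15, 16:00–19:00.
Mina ∩ Rania: 11:00–12:00, 13:15–13:45, 15:15–15:30, 16:15–17:15.
Mina ∩ Rania ∩ Viktor: 11:00–12:00, 15:15–15:30, 16:15–17:15.
Mina ∩ Rania ∩ Viktor ∩ Nikolai: 11:00–12:00, 16:15–17:15.
Common window lengths: 60, 60 min; longest is 60.

60 minutes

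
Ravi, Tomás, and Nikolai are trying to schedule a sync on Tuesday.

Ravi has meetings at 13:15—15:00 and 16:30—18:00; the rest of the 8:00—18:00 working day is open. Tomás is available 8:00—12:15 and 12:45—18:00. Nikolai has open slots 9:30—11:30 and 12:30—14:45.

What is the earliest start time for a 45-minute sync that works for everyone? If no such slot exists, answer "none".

09:30

Ravi free within 08:00–18:00: 08:00–13:15, 15:00–16:30.
Ravi ∩ Tomás: 08:00–12:15, 12:45–13:15, 15:00–16:30.
Ravi ∩ Tomás ∩ Nikolai: 09:30–11:30, 12:45–13:15.
Windows ≥ 45 min: 09:30–11:30.
Earliest such window starts at 09:30.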